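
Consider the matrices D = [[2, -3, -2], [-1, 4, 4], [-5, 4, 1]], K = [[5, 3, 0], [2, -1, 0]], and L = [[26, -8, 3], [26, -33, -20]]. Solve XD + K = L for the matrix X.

XD = L − K = [[21, -11, 3], [24, -32, -20]].
D is on the right of X, so right-multiply by D⁻¹: X = (L − K)D⁻¹.
det D = 1; the adjugate gives D⁻¹ = [[-12, -5, -4], [-19, -8, -6], [16, 7, 5]].
X = (L − K)D⁻¹ = [[5, 4, -3], [0, -4, -4]].

X = [[5, 4, -3], [0, -4, -4]]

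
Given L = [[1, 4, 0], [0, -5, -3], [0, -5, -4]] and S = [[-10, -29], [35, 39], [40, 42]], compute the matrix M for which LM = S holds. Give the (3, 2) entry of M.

Left-multiplying both sides by L⁻¹ gives M = L⁻¹S.
L has determinant 5; L⁻¹ = [[1, 16/5, -12/5], [0, -4/5, 3/5], [0, 1, -1]].
M = L⁻¹S = [[1, 16/5, -12/5], [0, -4/5, 3/5], [0, 1, -1]] · [[-10, -29], [35, 39], [40, 42]] = [[6, -5], [-4, -6], [-5, -3]].

-3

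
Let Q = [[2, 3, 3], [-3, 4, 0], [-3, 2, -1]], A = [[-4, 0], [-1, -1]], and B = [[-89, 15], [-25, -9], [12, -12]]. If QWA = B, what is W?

Left-multiply by Q⁻¹ and right-multiply by A⁻¹: W = Q⁻¹BA⁻¹.
Q has determinant 1; Q⁻¹ = [[-4, 9, -12], [-3, 7, -9], [6, -13, 17]].
A has determinant 4; A⁻¹ = [[-1/4, 0], [1/4, -1]].
Q⁻¹B = [[-13, 3], [-16, 0], [-5, 3]].
W = (Q⁻¹B)A⁻¹ = [[4, -3], [4, 0], [2, -3]].

W = [[4, -3], [4, 0], [2, -3]]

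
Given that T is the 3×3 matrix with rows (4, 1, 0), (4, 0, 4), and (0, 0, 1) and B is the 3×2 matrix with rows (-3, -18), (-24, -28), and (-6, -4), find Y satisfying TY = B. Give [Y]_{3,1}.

-6

T is on the left of Y, so left-multiply by T⁻¹: Y = T⁻¹B.
det T = -4; the adjugate gives T⁻¹ = [[0, 1/4, -1], [1, -1, 4], [0, 0, 1]].
Y = T⁻¹B = [[0, 1/4, -1], [1, -1, 4], [0, 0, 1]] · [[-3, -18], [-24, -28], [-6, -4]] = [[0, -3], [-3, -6], [-6, -4]].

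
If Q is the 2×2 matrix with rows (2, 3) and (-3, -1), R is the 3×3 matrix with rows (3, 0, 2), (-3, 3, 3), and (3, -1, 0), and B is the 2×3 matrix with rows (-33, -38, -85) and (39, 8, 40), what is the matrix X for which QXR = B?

Left-multiply by Q⁻¹ and right-multiply by R⁻¹: X = Q⁻¹BR⁻¹.
det Q = 7, so Q⁻¹ = [[-1/7, -3/7], [3/7, 2/7]].
det R = -3, so R⁻¹ = [[-1, 2/3, 2], [-3, 2, 5], [2, -1, -3]].
Q⁻¹B = [[-12, 2, -5], [-3, -14, -25]].
X = (Q⁻¹B)R⁻¹ = [[-4, 1, 1], [-5, -5, -1]].

X = [[-4, 1, 1], [-5, -5, -1]]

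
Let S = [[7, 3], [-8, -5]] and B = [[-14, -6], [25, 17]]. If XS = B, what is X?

X = [[-2, 0], [-1, -4]]

Since S sits to the right of X, X = BS⁻¹.
det S = -11, so S⁻¹ = [[5/11, 3/11], [-8/11, -7/11]].
X = BS⁻¹ = [[-14, -6], [25, 17]] · [[5/11, 3/11], [-8/11, -7/11]] = [[-2, 0], [-1, -4]].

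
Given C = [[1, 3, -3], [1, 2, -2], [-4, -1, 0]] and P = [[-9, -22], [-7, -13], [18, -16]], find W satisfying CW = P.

W = [[-3, 5], [-6, -4], [-4, 5]]

C is on the left of W, so left-multiply by C⁻¹: W = C⁻¹P.
det C = 1; the adjugate gives C⁻¹ = [[-2, 3, 0], [8, -12, -1], [7, -11, -1]].
W = C⁻¹P = [[-2, 3, 0], [8, -12, -1], [7, -11, -1]] · [[-9, -22], [-7, -13], [18, -16]] = [[-3, 5], [-6, -4], [-4, 5]].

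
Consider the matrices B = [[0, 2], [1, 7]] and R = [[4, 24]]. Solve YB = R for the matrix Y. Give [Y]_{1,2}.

4

Right-multiplying both sides by B⁻¹ gives Y = RB⁻¹.
B has determinant -2; B⁻¹ = [[-7/2, 1], [1/2, 0]].
Y = RB⁻¹ = [[4, 24]] · [[-7/2, 1], [1/2, 0]] = [[-2, 4]].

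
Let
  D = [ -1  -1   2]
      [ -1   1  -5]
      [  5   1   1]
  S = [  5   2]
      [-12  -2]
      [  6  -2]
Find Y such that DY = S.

Y = [[2, 0], [-5, -2], [1, 0]]

D is on the left of Y, so left-multiply by D⁻¹: Y = D⁻¹S.
det D = 6; the adjugate gives D⁻¹ = [[1, 1/2, 1/2], [-4, -11/6, -7/6], [-1, -2/3, -1/3]].
Y = D⁻¹S = [[1, 1/2, 1/2], [-4, -11/6, -7/6], [-1, -2/3, -1/3]] · [[5, 2], [-12, -2], [6, -2]] = [[2, 0], [-5, -2], [1, 0]].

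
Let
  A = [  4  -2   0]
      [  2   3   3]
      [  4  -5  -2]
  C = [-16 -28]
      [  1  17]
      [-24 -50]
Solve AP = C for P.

P = [[-1, -5], [6, 4], [-5, 5]]

A is on the left of P, so left-multiply by A⁻¹: P = A⁻¹C.
det A = 4; the adjugate gives A⁻¹ = [[9/4, -1, -3/2], [4, -2, -3], [-11/2, 3, 4]].
P = A⁻¹C = [[9/4, -1, -3/2], [4, -2, -3], [-11/2, 3, 4]] · [[-16, -28], [1, 17], [-24, -50]] = [[-1, -5], [6, 4], [-5, 5]].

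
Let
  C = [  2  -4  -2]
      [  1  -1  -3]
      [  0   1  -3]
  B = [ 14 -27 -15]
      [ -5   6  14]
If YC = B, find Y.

Y = [[6, 2, -1], [-1, -3, -1]]

Since C sits to the right of Y, Y = BC⁻¹.
C has determinant -2; C⁻¹ = [[-3, 7, -5], [-3/2, 3, -2], [-1/2, 1, -1]].
Y = BC⁻¹ = [[14, -27, -15], [-5, 6, 14]] · [[-3, 7, -5], [-3/2, 3, -2], [-1/2, 1, -1]] = [[6, 2, -1], [-1, -3, -1]].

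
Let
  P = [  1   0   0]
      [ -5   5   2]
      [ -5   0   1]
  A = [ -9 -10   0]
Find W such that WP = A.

W = [[1, -2, 4]]

Since P sits to the right of W, W = AP⁻¹.
det P = 5, so P⁻¹ = [[1, 0, 0], [-1, 1/5, -2/5], [5, 0, 1]].
W = AP⁻¹ = [[-9, -10, 0]] · [[1, 0, 0], [-1, 1/5, -2/5], [5, 0, 1]] = [[1, -2, 4]].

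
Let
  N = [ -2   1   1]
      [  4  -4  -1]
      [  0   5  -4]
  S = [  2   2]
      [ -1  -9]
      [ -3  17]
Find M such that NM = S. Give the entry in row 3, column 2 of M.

-3

N is on the left of M, so left-multiply by N⁻¹: M = N⁻¹S.
N has determinant -6; N⁻¹ = [[-7/2, -3/2, -1/2], [-8/3, -4/3, -1/3], [-10/3, -5/3, -2/3]].
M = N⁻¹S = [[-7/2, -3/2, -1/2], [-8/3, -4/3, -1/3], [-10/3, -5/3, -2/3]] · [[2, 2], [-1, -9], [-3, 17]] = [[-4, -2], [-3, 1], [-3, -3]].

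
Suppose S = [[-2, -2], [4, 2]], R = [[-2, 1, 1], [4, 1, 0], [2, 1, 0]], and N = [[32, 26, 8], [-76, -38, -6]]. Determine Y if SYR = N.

Y = [[1, -3, -4], [-5, 0, -2]]

Y = S⁻¹NR⁻¹ (apply S⁻¹ on the left and R⁻¹ on the right).
det S = 4, so S⁻¹ = [[1/2, 1/2], [-1, -1/2]].
det R = 2; the adjugate gives R⁻¹ = [[0, 1/2, -1/2], [0, -1, 2], [1, 2, -3]].
S⁻¹N = [[-22, -6, 1], [6, -7, -5]].
Y = (S⁻¹N)R⁻¹ = [[1, -3, -4], [-5, 0, -2]].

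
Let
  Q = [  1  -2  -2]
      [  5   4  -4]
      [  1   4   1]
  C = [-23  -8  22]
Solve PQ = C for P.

P = [[-6, -3, -2]]

Q is on the right of P, so right-multiply by Q⁻¹: P = CQ⁻¹.
det Q = 6, so Q⁻¹ = [[10/3, -1, 8/3], [-3/2, 1/2, -1], [8/3, -1, 7/3]].
P = CQ⁻¹ = [[-23, -8, 22]] · [[10/3, -1, 8/3], [-3/2, 1/2, -1], [8/3, -1, 7/3]] = [[-6, -3, -2]].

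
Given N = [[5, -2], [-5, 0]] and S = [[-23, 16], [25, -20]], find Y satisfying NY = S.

Y = [[-5, 4], [-1, 2]]

Since N multiplies Y on the left, Y = N⁻¹S.
det N = -10, so N⁻¹ = [[0, -1/5], [-1/2, -1/2]].
Y = N⁻¹S = [[0, -1/5], [-1/2, -1/2]] · [[-23, 16], [25, -20]] = [[-5, 4], [-1, 2]].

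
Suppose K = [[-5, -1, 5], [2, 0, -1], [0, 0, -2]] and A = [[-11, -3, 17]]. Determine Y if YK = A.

Right-multiplying both sides by K⁻¹ gives Y = AK⁻¹.
det K = -4; the adjugate gives K⁻¹ = [[0, 1/2, -1/4], [-1, -5/2, -5/4], [0, 0, -1/2]].
Y = AK⁻¹ = [[-11, -3, 17]] · [[0, 1/2, -1/4], [-1, -5/2, -5/4], [0, 0, -1/2]] = [[3, 2, -2]].

Y = [[3, 2, -2]]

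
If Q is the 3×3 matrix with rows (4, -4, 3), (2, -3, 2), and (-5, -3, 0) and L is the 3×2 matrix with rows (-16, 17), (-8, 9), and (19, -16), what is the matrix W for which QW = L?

Q is on the left of W, so left-multiply by Q⁻¹: W = Q⁻¹L.
det Q = 1, so Q⁻¹ = [[6, -9, 1], [-10, 15, -2], [-21, 32, -4]].
W = Q⁻¹L = [[6, -9, 1], [-10, 15, -2], [-21, 32, -4]] · [[-16, 17], [-8, 9], [19, -16]] = [[-5, 5], [2, -3], [4, -5]].

W = [[-5, 5], [2, -3], [4, -5]]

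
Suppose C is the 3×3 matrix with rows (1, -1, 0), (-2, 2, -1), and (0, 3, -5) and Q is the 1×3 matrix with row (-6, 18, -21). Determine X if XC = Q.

Right-multiplying both sides by C⁻¹ gives X = QC⁻¹.
det C = 3, so C⁻¹ = [[-7/3, -5/3, 1/3], [-10/3, -5/3, 1/3], [-2, -1, 0]].
X = QC⁻¹ = [[-6, 18, -21]] · [[-7/3, -5/3, 1/3], [-10/3, -5/3, 1/3], [-2, -1, 0]] = [[-4, 1, 4]].

X = [[-4, 1, 4]]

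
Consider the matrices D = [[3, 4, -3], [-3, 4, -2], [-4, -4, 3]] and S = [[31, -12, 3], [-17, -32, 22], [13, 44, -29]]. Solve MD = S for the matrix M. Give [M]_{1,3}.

Since D sits to the right of M, M = SD⁻¹.
det D = -4; the adjugate gives D⁻¹ = [[-1, 0, -1], [-17/4, 3/4, -15/4], [-7, 1, -6]].
M = SD⁻¹ = [[31, -12, 3], [-17, -32, 22], [13, 44, -29]] · [[-1, 0, -1], [-17/4, 3/4, -15/4], [-7, 1, -6]] = [[-1, -6, -4], [-1, -2, 5], [3, 4, -4]].

-4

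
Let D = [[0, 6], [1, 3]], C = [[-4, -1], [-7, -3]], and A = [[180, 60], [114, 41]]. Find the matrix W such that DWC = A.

Left-multiply by D⁻¹ and right-multiply by C⁻¹: W = D⁻¹AC⁻¹.
det D = -6, so D⁻¹ = [[-1/2, 1], [1/6, 0]].
det C = 5, so C⁻¹ = [[-3/5, 1/5], [7/5, -4/5]].
D⁻¹A = [[24, 11], [30, 10]].
W = (D⁻¹A)C⁻¹ = [[1, -4], [-4, -2]].

W = [[1, -4], [-4, -2]]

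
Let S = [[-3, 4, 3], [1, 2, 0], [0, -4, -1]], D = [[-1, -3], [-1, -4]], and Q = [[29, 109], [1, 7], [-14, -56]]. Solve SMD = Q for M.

M = [[5, 4], [-1, -4], [4, 2]]

Left-multiply by S⁻¹ and right-multiply by D⁻¹: M = S⁻¹QD⁻¹.
S has determinant -2; S⁻¹ = [[1, 4, 3], [-1/2, -3/2, -3/2], [2, 6, 5]].
D has determinant 1; D⁻¹ = [[-4, 3], [1, -1]].
S⁻¹Q = [[-9, -31], [5, 19], [-6, -20]].
M = (S⁻¹Q)D⁻¹ = [[5, 4], [-1, -4], [4, 2]].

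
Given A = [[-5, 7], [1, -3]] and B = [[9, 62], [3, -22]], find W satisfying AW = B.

W = [[-6, -4], [-3, 6]]

Left-multiplying both sides by A⁻¹ gives W = A⁻¹B.
det A = 8, so A⁻¹ = [[-3/8, -7/8], [-1/8, -5/8]].
W = A⁻¹B = [[-3/8, -7/8], [-1/8, -5/8]] · [[9, 62], [3, -22]] = [[-6, -4], [-3, 6]].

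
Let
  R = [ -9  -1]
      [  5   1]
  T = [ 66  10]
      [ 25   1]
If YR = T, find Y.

Y = [[-4, 6], [-5, -4]]

R is on the right of Y, so right-multiply by R⁻¹: Y = TR⁻¹.
R has determinant -4; R⁻¹ = [[-1/4, -1/4], [5/4, 9/4]].
Y = TR⁻¹ = [[66, 10], [25, 1]] · [[-1/4, -1/4], [5/4, 9/4]] = [[-4, 6], [-5, -4]].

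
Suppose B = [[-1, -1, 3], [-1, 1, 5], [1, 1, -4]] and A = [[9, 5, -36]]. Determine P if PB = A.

Since B sits to the right of P, P = AB⁻¹.
det B = 2; the adjugate gives B⁻¹ = [[-9/2, -1/2, -4], [1/2, 1/2, 1], [-1, 0, -1]].
P = AB⁻¹ = [[9, 5, -36]] · [[-9/2, -1/2, -4], [1/2, 1/2, 1], [-1, 0, -1]] = [[-2, -2, 5]].

P = [[-2, -2, 5]]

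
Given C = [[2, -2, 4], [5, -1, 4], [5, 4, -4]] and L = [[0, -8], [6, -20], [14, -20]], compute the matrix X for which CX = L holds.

Left-multiplying both sides by C⁻¹ gives X = C⁻¹L.
det C = -4, so C⁻¹ = [[3, -2, 1], [-10, 7, -3], [-25/4, 9/2, -2]].
X = C⁻¹L = [[3, -2, 1], [-10, 7, -3], [-25/4, 9/2, -2]] · [[0, -8], [6, -20], [14, -20]] = [[2, -4], [0, 0], [-1, 0]].

X = [[2, -4], [0, 0], [-1, 0]]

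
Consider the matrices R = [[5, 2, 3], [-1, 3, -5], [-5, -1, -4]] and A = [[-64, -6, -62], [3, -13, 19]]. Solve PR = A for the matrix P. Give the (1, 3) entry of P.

6

Since R sits to the right of P, P = AR⁻¹.
det R = 5; the adjugate gives R⁻¹ = [[-17/5, 1, -19/5], [21/5, -1, 22/5], [16/5, -1, 17/5]].
P = AR⁻¹ = [[-64, -6, -62], [3, -13, 19]] · [[-17/5, 1, -19/5], [21/5, -1, 22/5], [16/5, -1, 17/5]] = [[-6, 4, 6], [-4, -3, -4]].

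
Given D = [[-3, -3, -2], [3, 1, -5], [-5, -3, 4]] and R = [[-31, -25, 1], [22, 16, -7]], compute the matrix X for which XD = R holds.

Since D sits to the right of X, X = RD⁻¹.
det D = 2, so D⁻¹ = [[-11/2, 9, 17/2], [13/2, -11, -21/2], [-2, 3, 3]].
X = RD⁻¹ = [[-31, -25, 1], [22, 16, -7]] · [[-11/2, 9, 17/2], [13/2, -11, -21/2], [-2, 3, 3]] = [[6, -1, 2], [-3, 1, -2]].

X = [[6, -1, 2], [-3, 1, -2]]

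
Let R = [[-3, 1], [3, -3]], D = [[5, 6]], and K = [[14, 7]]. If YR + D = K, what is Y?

YR = K − D = [[9, 1]].
R is on the right of Y, so right-multiply by R⁻¹: Y = (K − D)R⁻¹.
R has determinant 6; R⁻¹ = [[-1/2, -1/6], [-1/2, -1/2]].
Y = (K − D)R⁻¹ = [[-5, -2]].

Y = [[-5, -2]]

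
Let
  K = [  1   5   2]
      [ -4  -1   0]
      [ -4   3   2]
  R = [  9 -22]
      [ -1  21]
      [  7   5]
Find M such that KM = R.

M = [[0, -5], [1, -1], [2, -6]]

K is on the left of M, so left-multiply by K⁻¹: M = K⁻¹R.
K has determinant 6; K⁻¹ = [[-1/3, -2/3, 1/3], [4/3, 5/3, -4/3], [-8/3, -23/6, 19/6]].
M = K⁻¹R = [[-1/3, -2/3, 1/3], [4/3, 5/3, -4/3], [-8/3, -23/6, 19/6]] · [[9, -22], [-1, 21], [7, 5]] = [[0, -5], [1, -1], [2, -6]].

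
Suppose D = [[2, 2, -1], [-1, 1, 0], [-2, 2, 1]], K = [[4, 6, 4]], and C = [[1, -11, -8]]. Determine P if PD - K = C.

PD = C + K = [[5, -5, -4]].
D is on the right of P, so right-multiply by D⁻¹: P = (C + K)D⁻¹.
det D = 4, so D⁻¹ = [[1/4, -1, 1/4], [1/4, 0, 1/4], [0, -2, 1]].
P = (C + K)D⁻¹ = [[0, 3, -4]].

P = [[0, 3, -4]]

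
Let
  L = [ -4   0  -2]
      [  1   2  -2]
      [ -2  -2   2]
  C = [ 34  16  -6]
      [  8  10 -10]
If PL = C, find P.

P = [[-5, 2, -6], [0, 2, -3]]

L is on the right of P, so right-multiply by L⁻¹: P = CL⁻¹.
L has determinant -4; L⁻¹ = [[0, -1, -1], [-1/2, 3, 5/2], [-1/2, 2, 2]].
P = CL⁻¹ = [[34, 16, -6], [8, 10, -10]] · [[0, -1, -1], [-1/2, 3, 5/2], [-1/2, 2, 2]] = [[-5, 2, -6], [0, 2, -3]].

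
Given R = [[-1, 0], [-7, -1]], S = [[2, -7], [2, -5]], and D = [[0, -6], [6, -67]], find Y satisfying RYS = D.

Y = [[-3, 3], [-5, 2]]

Left-multiply by R⁻¹ and right-multiply by S⁻¹: Y = R⁻¹DS⁻¹.
R has determinant 1; R⁻¹ = [[-1, 0], [7, -1]].
det S = 4, so S⁻¹ = [[-5/4, 7/4], [-1/2, 1/2]].
R⁻¹D = [[0, 6], [-6, 25]].
Y = (R⁻¹D)S⁻¹ = [[-3, 3], [-5, 2]].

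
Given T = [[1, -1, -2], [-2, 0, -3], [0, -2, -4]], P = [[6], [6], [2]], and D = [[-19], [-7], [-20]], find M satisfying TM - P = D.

M = [[-4], [3], [3]]

TM = D + P = [[-13], [-1], [-18]].
Since T multiplies M on the left, M = T⁻¹(D + P).
T has determinant -6; T⁻¹ = [[1, 0, -1/2], [4/3, 2/3, -7/6], [-2/3, -1/3, 1/3]].
M = T⁻¹(D + P) = [[-4], [3], [3]].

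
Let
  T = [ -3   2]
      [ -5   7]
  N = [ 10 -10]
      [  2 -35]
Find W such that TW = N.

W = [[-6, 0], [-4, -5]]

Left-multiplying both sides by T⁻¹ gives W = T⁻¹N.
det T = -11, so T⁻¹ = [[-7/11, 2/11], [-5/11, 3/11]].
W = T⁻¹N = [[-7/11, 2/11], [-5/11, 3/11]] · [[10, -10], [2, -35]] = [[-6, 0], [-4, -5]].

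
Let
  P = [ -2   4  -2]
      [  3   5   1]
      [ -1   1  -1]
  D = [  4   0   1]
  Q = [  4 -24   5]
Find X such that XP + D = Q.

X = [[-4, -2, 2]]

XP = Q − D = [[0, -24, 4]].
P is on the right of X, so right-multiply by P⁻¹: X = (Q − D)P⁻¹.
det P = 4; the adjugate gives P⁻¹ = [[-3/2, 1/2, 7/2], [1/2, 0, -1], [2, -1/2, -11/2]].
X = (Q − D)P⁻¹ = [[-4, -2, 2]].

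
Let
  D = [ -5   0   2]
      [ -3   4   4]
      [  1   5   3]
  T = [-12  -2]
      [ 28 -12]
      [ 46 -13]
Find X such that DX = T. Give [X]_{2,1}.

6

Left-multiplying both sides by D⁻¹ gives X = D⁻¹T.
D has determinant 2; D⁻¹ = [[-4, 5, -4], [13/2, -17/2, 7], [-19/2, 25/2, -10]].
X = D⁻¹T = [[-4, 5, -4], [13/2, -17/2, 7], [-19/2, 25/2, -10]] · [[-12, -2], [28, -12], [46, -13]] = [[4, 0], [6, -2], [4, -1]].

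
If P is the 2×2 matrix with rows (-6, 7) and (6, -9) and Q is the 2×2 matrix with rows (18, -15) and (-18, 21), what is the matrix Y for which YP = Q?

P is on the right of Y, so right-multiply by P⁻¹: Y = QP⁻¹.
det P = 12, so P⁻¹ = [[-3/4, -7/12], [-1/2, -1/2]].
Y = QP⁻¹ = [[18, -15], [-18, 21]] · [[-3/4, -7/12], [-1/2, -1/2]] = [[-6, -3], [3, 0]].

Y = [[-6, -3], [3, 0]]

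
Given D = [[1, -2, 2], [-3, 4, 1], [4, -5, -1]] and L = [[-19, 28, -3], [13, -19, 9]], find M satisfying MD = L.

Since D sits to the right of M, M = LD⁻¹.
D has determinant -3; D⁻¹ = [[-1/3, 4, 10/3], [-1/3, 3, 7/3], [1/3, 1, 2/3]].
M = LD⁻¹ = [[-19, 28, -3], [13, -19, 9]] · [[-1/3, 4, 10/3], [-1/3, 3, 7/3], [1/3, 1, 2/3]] = [[-4, 5, 0], [5, 4, 5]].

M = [[-4, 5, 0], [5, 4, 5]]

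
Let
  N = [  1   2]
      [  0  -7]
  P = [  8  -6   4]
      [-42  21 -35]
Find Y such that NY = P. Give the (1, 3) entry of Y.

Left-multiplying both sides by N⁻¹ gives Y = N⁻¹P.
det N = -7, so N⁻¹ = [[1, 2/7], [0, -1/7]].
Y = N⁻¹P = [[1, 2/7], [0, -1/7]] · [[8, -6, 4], [-42, 21, -35]] = [[-4, 0, -6], [6, -3, 5]].

-6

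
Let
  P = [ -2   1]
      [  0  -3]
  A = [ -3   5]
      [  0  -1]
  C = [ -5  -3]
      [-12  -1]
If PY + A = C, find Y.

PY = C − A = [[-2, -8], [-12, 0]].
P is on the left of Y, so left-multiply by P⁻¹: Y = P⁻¹(C − A).
P has determinant 6; P⁻¹ = [[-1/2, -1/6], [0, -1/3]].
Y = P⁻¹(C − A) = [[3, 4], [4, 0]].

Y = [[3, 4], [4, 0]]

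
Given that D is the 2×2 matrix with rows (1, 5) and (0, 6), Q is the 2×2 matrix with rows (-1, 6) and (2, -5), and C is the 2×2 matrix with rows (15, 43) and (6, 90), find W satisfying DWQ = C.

Isolating W: multiply by D⁻¹ from the left and Q⁻¹ from the right, so W = D⁻¹CQ⁻¹.
D has determinant 6; D⁻¹ = [[1, -5/6], [0, 1/6]].
Q has determinant -7; Q⁻¹ = [[5/7, 6/7], [2/7, 1/7]].
D⁻¹C = [[10, -32], [1, 15]].
W = (D⁻¹C)Q⁻¹ = [[-2, 4], [5, 3]].

W = [[-2, 4], [5, 3]]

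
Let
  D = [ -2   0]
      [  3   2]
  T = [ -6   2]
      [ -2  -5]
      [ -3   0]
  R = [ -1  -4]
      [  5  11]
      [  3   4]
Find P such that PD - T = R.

PD = R + T = [[-7, -2], [3, 6], [0, 4]].
D is on the right of P, so right-multiply by D⁻¹: P = (R + T)D⁻¹.
det D = -4, so D⁻¹ = [[-1/2, 0], [3/4, 1/2]].
P = (R + T)D⁻¹ = [[2, -1], [3, 3], [3, 2]].

P = [[2, -1], [3, 3], [3, 2]]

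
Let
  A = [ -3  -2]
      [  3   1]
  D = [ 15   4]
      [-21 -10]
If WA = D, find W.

Right-multiplying both sides by A⁻¹ gives W = DA⁻¹.
det A = 3, so A⁻¹ = [[1/3, 2/3], [-1, -1]].
W = DA⁻¹ = [[15, 4], [-21, -10]] · [[1/3, 2/3], [-1, -1]] = [[1, 6], [3, -4]].

W = [[1, 6], [3, -4]]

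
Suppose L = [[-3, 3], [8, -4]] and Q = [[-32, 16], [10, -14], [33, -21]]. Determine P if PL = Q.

Right-multiplying both sides by L⁻¹ gives P = QL⁻¹.
L has determinant -12; L⁻¹ = [[1/3, 1/4], [2/3, 1/4]].
P = QL⁻¹ = [[-32, 16], [10, -14], [33, -21]] · [[1/3, 1/4], [2/3, 1/4]] = [[0, -4], [-6, -1], [-3, 3]].

P = [[0, -4], [-6, -1], [-3, 3]]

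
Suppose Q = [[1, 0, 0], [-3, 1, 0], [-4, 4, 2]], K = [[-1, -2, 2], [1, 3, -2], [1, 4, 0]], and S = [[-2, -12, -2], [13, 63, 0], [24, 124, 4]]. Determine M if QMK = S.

Left-multiply by Q⁻¹ and right-multiply by K⁻¹: M = Q⁻¹SK⁻¹.
det Q = 2, so Q⁻¹ = [[1, 0, 0], [3, 1, 0], [-4, -2, 1/2]].
K has determinant -2; K⁻¹ = [[-4, -4, 1], [1, 1, 0], [-1/2, -1, 1/2]].
Q⁻¹S = [[-2, -12, -2], [7, 27, -6], [-6, -16, 10]].
M = (Q⁻¹S)K⁻¹ = [[-3, -2, -3], [2, 5, 4], [3, -2, -1]].

M = [[-3, -2, -3], [2, 5, 4], [3, -2, -1]]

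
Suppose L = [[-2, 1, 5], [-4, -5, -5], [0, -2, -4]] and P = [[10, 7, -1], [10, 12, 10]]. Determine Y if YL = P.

Y = [[-5, 0, -6], [-3, -1, -5]]

Right-multiplying both sides by L⁻¹ gives Y = PL⁻¹.
det L = 4, so L⁻¹ = [[5/2, -3/2, 5], [-4, 2, -15/2], [2, -1, 7/2]].
Y = PL⁻¹ = [[10, 7, -1], [10, 12, 10]] · [[5/2, -3/2, 5], [-4, 2, -15/2], [2, -1, 7/2]] = [[-5, 0, -6], [-3, -1, -5]].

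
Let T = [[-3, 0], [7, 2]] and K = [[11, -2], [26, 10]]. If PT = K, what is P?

P = [[-6, -1], [3, 5]]

T is on the right of P, so right-multiply by T⁻¹: P = KT⁻¹.
det T = -6; the adjugate gives T⁻¹ = [[-1/3, 0], [7/6, 1/2]].
P = KT⁻¹ = [[11, -2], [26, 10]] · [[-1/3, 0], [7/6, 1/2]] = [[-6, -1], [3, 5]].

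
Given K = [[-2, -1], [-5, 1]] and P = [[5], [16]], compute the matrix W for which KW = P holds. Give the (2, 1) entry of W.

1

Left-multiplying both sides by K⁻¹ gives W = K⁻¹P.
det K = -7; the adjugate gives K⁻¹ = [[-1/7, -1/7], [-5/7, 2/7]].
W = K⁻¹P = [[-1/7, -1/7], [-5/7, 2/7]] · [[5], [16]] = [[-3], [1]].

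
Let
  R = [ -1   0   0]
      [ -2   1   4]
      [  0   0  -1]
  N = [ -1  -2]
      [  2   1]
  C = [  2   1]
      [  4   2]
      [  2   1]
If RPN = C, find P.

P = R⁻¹CN⁻¹ (apply R⁻¹ on the left and N⁻¹ on the right).
det R = 1, so R⁻¹ = [[-1, 0, 0], [-2, 1, 4], [0, 0, -1]].
det N = 3, so N⁻¹ = [[1/3, 2/3], [-2/3, -1/3]].
R⁻¹C = [[-2, -1], [8, 4], [-2, -1]].
P = (R⁻¹C)N⁻¹ = [[0, -1], [0, 4], [0, -1]].

P = [[0, -1], [0, 4], [0, -1]]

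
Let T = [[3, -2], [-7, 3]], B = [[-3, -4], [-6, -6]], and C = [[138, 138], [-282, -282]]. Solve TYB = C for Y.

Y = T⁻¹CB⁻¹ (apply T⁻¹ on the left and B⁻¹ on the right).
det T = -5, so T⁻¹ = [[-3/5, -2/5], [-7/5, -3/5]].
B has determinant -6; B⁻¹ = [[1, -2/3], [-1, 1/2]].
T⁻¹C = [[30, 30], [-24, -24]].
Y = (T⁻¹C)B⁻¹ = [[0, -5], [0, 4]].

Y = [[0, -5], [0, 4]]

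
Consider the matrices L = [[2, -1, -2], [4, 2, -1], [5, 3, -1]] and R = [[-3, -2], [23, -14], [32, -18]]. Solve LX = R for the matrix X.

X = [[4, -6], [5, 2], [3, -6]]

Left-multiplying both sides by L⁻¹ gives X = L⁻¹R.
det L = -1; the adjugate gives L⁻¹ = [[-1, 7, -5], [1, -8, 6], [-2, 11, -8]].
X = L⁻¹R = [[-1, 7, -5], [1, -8, 6], [-2, 11, -8]] · [[-3, -2], [23, -14], [32, -18]] = [[4, -6], [5, 2], [3, -6]].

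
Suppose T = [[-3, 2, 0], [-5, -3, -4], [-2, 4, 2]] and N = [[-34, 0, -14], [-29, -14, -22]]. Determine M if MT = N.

M = [[4, 4, 1], [5, 4, -3]]

Since T sits to the right of M, M = NT⁻¹.
T has determinant 6; T⁻¹ = [[5/3, -2/3, -4/3], [3, -1, -2], [-13/3, 4/3, 19/6]].
M = NT⁻¹ = [[-34, 0, -14], [-29, -14, -22]] · [[5/3, -2/3, -4/3], [3, -1, -2], [-13/3, 4/3, 19/6]] = [[4, 4, 1], [5, 4, -3]].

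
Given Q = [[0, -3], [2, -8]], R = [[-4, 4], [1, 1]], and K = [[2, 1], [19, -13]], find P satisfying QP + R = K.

QP = K − R = [[6, -3], [18, -14]].
Left-multiplying both sides by Q⁻¹ gives P = Q⁻¹(K − R).
Q has determinant 6; Q⁻¹ = [[-4/3, 1/2], [-1/3, 0]].
P = Q⁻¹(K − R) = [[1, -3], [-2, 1]].

P = [[1, -3], [-2, 1]]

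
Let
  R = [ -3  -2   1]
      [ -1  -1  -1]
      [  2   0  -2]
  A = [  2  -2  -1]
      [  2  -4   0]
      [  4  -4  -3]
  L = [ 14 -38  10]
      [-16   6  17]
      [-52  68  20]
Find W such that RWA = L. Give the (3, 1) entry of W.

4

Left-multiply by R⁻¹ and right-multiply by A⁻¹: W = R⁻¹LA⁻¹.
det R = 4, so R⁻¹ = [[1/2, -1, 3/4], [-1, 1, -1], [1/2, -1, 1/4]].
det A = 4, so A⁻¹ = [[3, -1/2, -1], [3/2, -1/2, -1/2], [2, 0, -1]].
R⁻¹L = [[-16, 26, 3], [22, -24, -13], [10, -8, -7]].
W = (R⁻¹L)A⁻¹ = [[-3, -5, 0], [4, 1, 3], [4, -1, 1]].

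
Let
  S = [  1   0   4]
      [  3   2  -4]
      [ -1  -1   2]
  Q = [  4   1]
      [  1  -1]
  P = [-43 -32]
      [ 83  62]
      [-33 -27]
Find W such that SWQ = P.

Isolating W: multiply by S⁻¹ from the left and Q⁻¹ from the right, so W = S⁻¹PQ⁻¹.
S has determinant -4; S⁻¹ = [[0, 1, 2], [1/2, -3/2, -4], [1/4, -1/4, -1/2]].
det Q = -5; the adjugate gives Q⁻¹ = [[1/5, 1/5], [1/5, -4/5]].
S⁻¹P = [[17, 8], [-14, -1], [-15, -10]].
W = (S⁻¹P)Q⁻¹ = [[5, -3], [-3, -2], [-5, 5]].

W = [[5, -3], [-3, -2], [-5, 5]]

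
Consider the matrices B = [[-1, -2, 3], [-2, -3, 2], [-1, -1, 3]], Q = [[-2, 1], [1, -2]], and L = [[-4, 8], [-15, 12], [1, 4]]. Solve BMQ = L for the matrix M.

Isolating M: multiply by B⁻¹ from the left and Q⁻¹ from the right, so M = B⁻¹LQ⁻¹.
det B = -4, so B⁻¹ = [[7/4, -3/4, -5/4], [-1, 0, 1], [1/4, -1/4, 1/4]].
det Q = 3, so Q⁻¹ = [[-2/3, -1/3], [-1/3, -2/3]].
B⁻¹L = [[3, 0], [5, -4], [3, 0]].
M = (B⁻¹L)Q⁻¹ = [[-2, -1], [-2, 1], [-2, -1]].

M = [[-2, -1], [-2, 1], [-2, -1]]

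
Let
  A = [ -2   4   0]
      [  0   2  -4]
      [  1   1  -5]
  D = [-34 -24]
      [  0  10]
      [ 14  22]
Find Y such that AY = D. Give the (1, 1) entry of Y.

A is on the left of Y, so left-multiply by A⁻¹: Y = A⁻¹D.
A has determinant -4; A⁻¹ = [[3/2, -5, 4], [1, -5/2, 2], [1/2, -3/2, 1]].
Y = A⁻¹D = [[3/2, -5, 4], [1, -5/2, 2], [1/2, -3/2, 1]] · [[-34, -24], [0, 10], [14, 22]] = [[5, 2], [-6, -5], [-3, -5]].

5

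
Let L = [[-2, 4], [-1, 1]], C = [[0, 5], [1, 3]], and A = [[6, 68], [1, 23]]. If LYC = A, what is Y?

Left-multiply by L⁻¹ and right-multiply by C⁻¹: Y = L⁻¹AC⁻¹.
L has determinant 2; L⁻¹ = [[1/2, -2], [1/2, -1]].
det C = -5, so C⁻¹ = [[-3/5, 1], [1/5, 0]].
L⁻¹A = [[1, -12], [2, 11]].
Y = (L⁻¹A)C⁻¹ = [[-3, 1], [1, 2]].

Y = [[-3, 1], [1, 2]]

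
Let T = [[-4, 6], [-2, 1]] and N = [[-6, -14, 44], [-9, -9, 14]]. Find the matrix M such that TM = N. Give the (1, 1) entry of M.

6

T is on the left of M, so left-multiply by T⁻¹: M = T⁻¹N.
det T = 8; the adjugate gives T⁻¹ = [[1/8, -3/4], [1/4, -1/2]].
M = T⁻¹N = [[1/8, -3/4], [1/4, -1/2]] · [[-6, -14, 44], [-9, -9, 14]] = [[6, 5, -5], [3, 1, 4]].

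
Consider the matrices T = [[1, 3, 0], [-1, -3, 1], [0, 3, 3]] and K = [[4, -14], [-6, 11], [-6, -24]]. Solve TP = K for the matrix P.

P = [[4, 1], [0, -5], [-2, -3]]

Left-multiplying both sides by T⁻¹ gives P = T⁻¹K.
det T = -3; the adjugate gives T⁻¹ = [[4, 3, -1], [-1, -1, 1/3], [1, 1, 0]].
P = T⁻¹K = [[4, 3, -1], [-1, -1, 1/3], [1, 1, 0]] · [[4, -14], [-6, 11], [-6, -24]] = [[4, 1], [0, -5], [-2, -3]].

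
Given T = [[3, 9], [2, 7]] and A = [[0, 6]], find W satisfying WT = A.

W = [[-4, 6]]

Right-multiplying both sides by T⁻¹ gives W = AT⁻¹.
det T = 3, so T⁻¹ = [[7/3, -3], [-2/3, 1]].
W = AT⁻¹ = [[0, 6]] · [[7/3, -3], [-2/3, 1]] = [[-4, 6]].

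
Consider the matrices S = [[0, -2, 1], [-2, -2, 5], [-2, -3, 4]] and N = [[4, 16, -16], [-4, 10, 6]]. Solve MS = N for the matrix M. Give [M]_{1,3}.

0

Since S sits to the right of M, M = NS⁻¹.
S has determinant 6; S⁻¹ = [[7/6, 5/6, -4/3], [-1/3, 1/3, -1/3], [1/3, 2/3, -2/3]].
M = NS⁻¹ = [[4, 16, -16], [-4, 10, 6]] · [[7/6, 5/6, -4/3], [-1/3, 1/3, -1/3], [1/3, 2/3, -2/3]] = [[-6, -2, 0], [-6, 4, -2]].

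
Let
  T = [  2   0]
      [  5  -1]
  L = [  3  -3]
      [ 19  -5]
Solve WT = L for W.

Right-multiplying both sides by T⁻¹ gives W = LT⁻¹.
det T = -2; the adjugate gives T⁻¹ = [[1/2, 0], [5/2, -1]].
W = LT⁻¹ = [[3, -3], [19, -5]] · [[1/2, 0], [5/2, -1]] = [[-6, 3], [-3, 5]].

W = [[-6, 3], [-3, 5]]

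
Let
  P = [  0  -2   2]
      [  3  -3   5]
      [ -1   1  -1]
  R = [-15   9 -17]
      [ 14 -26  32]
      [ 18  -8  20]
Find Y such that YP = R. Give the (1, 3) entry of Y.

Since P sits to the right of Y, Y = RP⁻¹.
P has determinant 4; P⁻¹ = [[-1/2, 0, -1], [-1/2, 1/2, 3/2], [0, 1/2, 3/2]].
Y = RP⁻¹ = [[-15, 9, -17], [14, -26, 32], [18, -8, 20]] · [[-1/2, 0, -1], [-1/2, 1/2, 3/2], [0, 1/2, 3/2]] = [[3, -4, 3], [6, 3, -5], [-5, 6, 0]].

3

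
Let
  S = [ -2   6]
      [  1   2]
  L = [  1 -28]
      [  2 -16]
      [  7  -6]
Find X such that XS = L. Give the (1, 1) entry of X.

Since S sits to the right of X, X = LS⁻¹.
det S = -10, so S⁻¹ = [[-1/5, 3/5], [1/10, 1/5]].
X = LS⁻¹ = [[1, -28], [2, -16], [7, -6]] · [[-1/5, 3/5], [1/10, 1/5]] = [[-3, -5], [-2, -2], [-2, 3]].

-3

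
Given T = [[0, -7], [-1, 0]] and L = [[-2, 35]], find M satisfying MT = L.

M = [[-5, 2]]

T is on the right of M, so right-multiply by T⁻¹: M = LT⁻¹.
det T = -7, so T⁻¹ = [[0, -1], [-1/7, 0]].
M = LT⁻¹ = [[-2, 35]] · [[0, -1], [-1/7, 0]] = [[-5, 2]].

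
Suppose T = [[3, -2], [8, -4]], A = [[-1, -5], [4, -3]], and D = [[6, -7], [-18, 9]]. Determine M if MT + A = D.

M = [[-3, 2], [-2, -2]]

MT = D − A = [[7, -2], [-22, 12]].
T is on the right of M, so right-multiply by T⁻¹: M = (D − A)T⁻¹.
det T = 4; the adjugate gives T⁻¹ = [[-1, 1/2], [-2, 3/4]].
M = (D − A)T⁻¹ = [[-3, 2], [-2, -2]].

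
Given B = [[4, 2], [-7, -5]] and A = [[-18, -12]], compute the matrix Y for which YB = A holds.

Y = [[-1, 2]]

Right-multiplying both sides by B⁻¹ gives Y = AB⁻¹.
det B = -6; the adjugate gives B⁻¹ = [[5/6, 1/3], [-7/6, -2/3]].
Y = AB⁻¹ = [[-18, -12]] · [[5/6, 1/3], [-7/6, -2/3]] = [[-1, 2]].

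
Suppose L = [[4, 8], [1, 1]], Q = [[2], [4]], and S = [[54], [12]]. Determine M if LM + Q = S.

LM = S − Q = [[52], [8]].
Since L multiplies M on the left, M = L⁻¹(S − Q).
det L = -4, so L⁻¹ = [[-1/4, 2], [1/4, -1]].
M = L⁻¹(S − Q) = [[3], [5]].

M = [[3], [5]]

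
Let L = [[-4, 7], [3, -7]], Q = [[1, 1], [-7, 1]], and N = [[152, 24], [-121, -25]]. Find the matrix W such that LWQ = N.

W = L⁻¹NQ⁻¹ (apply L⁻¹ on the left and Q⁻¹ on the right).
det L = 7, so L⁻¹ = [[-1, -1], [-3/7, -4/7]].
Q has determinant 8; Q⁻¹ = [[1/8, -1/8], [7/8, 1/8]].
L⁻¹N = [[-31, 1], [4, 4]].
W = (L⁻¹N)Q⁻¹ = [[-3, 4], [4, 0]].

W = [[-3, 4], [4, 0]]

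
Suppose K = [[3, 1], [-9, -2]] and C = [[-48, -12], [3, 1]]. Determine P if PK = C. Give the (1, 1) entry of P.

-4

K is on the right of P, so right-multiply by K⁻¹: P = CK⁻¹.
det K = 3, so K⁻¹ = [[-2/3, -1/3], [3, 1]].
P = CK⁻¹ = [[-48, -12], [3, 1]] · [[-2/3, -1/3], [3, 1]] = [[-4, 4], [1, 0]].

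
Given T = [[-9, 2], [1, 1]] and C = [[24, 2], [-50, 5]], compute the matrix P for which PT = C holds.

Right-multiplying both sides by T⁻¹ gives P = CT⁻¹.
det T = -11; the adjugate gives T⁻¹ = [[-1/11, 2/11], [1/11, 9/11]].
P = CT⁻¹ = [[24, 2], [-50, 5]] · [[-1/11, 2/11], [1/11, 9/11]] = [[-2, 6], [5, -5]].

P = [[-2, 6], [5, -5]]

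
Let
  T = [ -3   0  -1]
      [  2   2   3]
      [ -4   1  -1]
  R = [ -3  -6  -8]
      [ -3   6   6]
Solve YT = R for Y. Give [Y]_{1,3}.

0

Right-multiplying both sides by T⁻¹ gives Y = RT⁻¹.
T has determinant 5; T⁻¹ = [[-1, -1/5, 2/5], [-2, -1/5, 7/5], [2, 3/5, -6/5]].
Y = RT⁻¹ = [[-3, -6, -8], [-3, 6, 6]] · [[-1, -1/5, 2/5], [-2, -1/5, 7/5], [2, 3/5, -6/5]] = [[-1, -3, 0], [3, 3, 0]].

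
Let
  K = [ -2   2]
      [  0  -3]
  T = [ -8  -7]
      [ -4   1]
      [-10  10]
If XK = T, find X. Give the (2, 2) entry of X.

1

Right-multiplying both sides by K⁻¹ gives X = TK⁻¹.
det K = 6, so K⁻¹ = [[-1/2, -1/3], [0, -1/3]].
X = TK⁻¹ = [[-8, -7], [-4, 1], [-10, 10]] · [[-1/2, -1/3], [0, -1/3]] = [[4, 5], [2, 1], [5, 0]].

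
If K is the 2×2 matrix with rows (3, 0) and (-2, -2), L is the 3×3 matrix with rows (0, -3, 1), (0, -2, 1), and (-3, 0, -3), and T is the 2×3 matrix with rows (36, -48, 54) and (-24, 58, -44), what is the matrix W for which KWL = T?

W = K⁻¹TL⁻¹ (apply K⁻¹ on the left and L⁻¹ on the right).
det K = -6; the adjugate gives K⁻¹ = [[1/3, 0], [-1/3, -1/2]].
det L = 3; the adjugate gives L⁻¹ = [[2, -3, -1/3], [-1, 1, 0], [-2, 3, 0]].
K⁻¹T = [[12, -16, 18], [0, -13, 4]].
W = (K⁻¹T)L⁻¹ = [[4, 2, -4], [5, -1, 0]].

W = [[4, 2, -4], [5, -1, 0]]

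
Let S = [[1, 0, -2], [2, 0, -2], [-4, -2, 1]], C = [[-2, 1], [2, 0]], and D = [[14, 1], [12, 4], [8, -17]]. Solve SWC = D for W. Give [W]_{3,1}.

Left-multiply by S⁻¹ and right-multiply by C⁻¹: W = S⁻¹DC⁻¹.
det S = 4; the adjugate gives S⁻¹ = [[-1, 1, 0], [3/2, -7/4, -1/2], [-1, 1/2, 0]].
det C = -2, so C⁻¹ = [[0, 1/2], [1, 1]].
S⁻¹D = [[-2, 3], [-4, 3], [-8, 1]].
W = (S⁻¹D)C⁻¹ = [[3, 2], [3, 1], [1, -3]].

1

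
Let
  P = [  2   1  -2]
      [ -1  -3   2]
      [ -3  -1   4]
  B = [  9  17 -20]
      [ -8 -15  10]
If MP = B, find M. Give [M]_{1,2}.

-6

P is on the right of M, so right-multiply by P⁻¹: M = BP⁻¹.
det P = -6, so P⁻¹ = [[5/3, 1/3, 2/3], [1/3, -1/3, 1/3], [4/3, 1/6, 5/6]].
M = BP⁻¹ = [[9, 17, -20], [-8, -15, 10]] · [[5/3, 1/3, 2/3], [1/3, -1/3, 1/3], [4/3, 1/6, 5/6]] = [[-6, -6, -5], [-5, 4, -2]].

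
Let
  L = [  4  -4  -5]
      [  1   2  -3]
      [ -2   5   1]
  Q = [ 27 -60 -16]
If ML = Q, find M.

M = [[5, -5, -6]]

Right-multiplying both sides by L⁻¹ gives M = QL⁻¹.
det L = 3; the adjugate gives L⁻¹ = [[17/3, -7, 22/3], [5/3, -2, 7/3], [3, -4, 4]].
M = QL⁻¹ = [[27, -60, -16]] · [[17/3, -7, 22/3], [5/3, -2, 7/3], [3, -4, 4]] = [[5, -5, -6]].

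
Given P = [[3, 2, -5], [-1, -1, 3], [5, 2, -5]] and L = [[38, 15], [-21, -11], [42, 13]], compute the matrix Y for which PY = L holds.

Y = [[2, -1], [1, -6], [-6, -6]]

Left-multiplying both sides by P⁻¹ gives Y = P⁻¹L.
det P = 2, so P⁻¹ = [[-1/2, 0, 1/2], [5, 5, -2], [3/2, 2, -1/2]].
Y = P⁻¹L = [[-1/2, 0, 1/2], [5, 5, -2], [3/2, 2, -1/2]] · [[38, 15], [-21, -11], [42, 13]] = [[2, -1], [1, -6], [-6, -6]].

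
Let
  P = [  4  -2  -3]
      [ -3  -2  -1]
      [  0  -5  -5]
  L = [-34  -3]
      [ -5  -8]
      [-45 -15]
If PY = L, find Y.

Since P multiplies Y on the left, Y = P⁻¹L.
P has determinant 5; P⁻¹ = [[1, 1, -4/5], [-3, -4, 13/5], [3, 4, -14/5]].
Y = P⁻¹L = [[1, 1, -4/5], [-3, -4, 13/5], [3, 4, -14/5]] · [[-34, -3], [-5, -8], [-45, -15]] = [[-3, 1], [5, 2], [4, 1]].

Y = [[-3, 1], [5, 2], [4, 1]]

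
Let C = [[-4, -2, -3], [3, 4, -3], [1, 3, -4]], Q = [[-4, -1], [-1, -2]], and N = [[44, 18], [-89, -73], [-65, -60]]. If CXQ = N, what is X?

X = [[1, 3], [3, 2], [0, -4]]

X = C⁻¹NQ⁻¹ (apply C⁻¹ on the left and Q⁻¹ on the right).
C has determinant -5; C⁻¹ = [[7/5, 17/5, -18/5], [-9/5, -19/5, 21/5], [-1, -2, 2]].
det Q = 7; the adjugate gives Q⁻¹ = [[-2/7, 1/7], [1/7, -4/7]].
C⁻¹N = [[-7, -7], [-14, -7], [4, 8]].
X = (C⁻¹N)Q⁻¹ = [[1, 3], [3, 2], [0, -4]].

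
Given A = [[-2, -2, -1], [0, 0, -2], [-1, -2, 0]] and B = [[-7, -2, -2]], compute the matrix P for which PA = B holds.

Right-multiplying both sides by A⁻¹ gives P = BA⁻¹.
det A = 4; the adjugate gives A⁻¹ = [[-1, 1/2, 1], [1/2, -1/4, -1], [0, -1/2, 0]].
P = BA⁻¹ = [[-7, -2, -2]] · [[-1, 1/2, 1], [1/2, -1/4, -1], [0, -1/2, 0]] = [[6, -2, -5]].

P = [[6, -2, -5]]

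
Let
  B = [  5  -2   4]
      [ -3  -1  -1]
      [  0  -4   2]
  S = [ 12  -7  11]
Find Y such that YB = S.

Right-multiplying both sides by B⁻¹ gives Y = SB⁻¹.
det B = 6; the adjugate gives B⁻¹ = [[-1, -2, 1], [1, 5/3, -7/6], [2, 10/3, -11/6]].
Y = SB⁻¹ = [[12, -7, 11]] · [[-1, -2, 1], [1, 5/3, -7/6], [2, 10/3, -11/6]] = [[3, 1, 0]].

Y = [[3, 1, 0]]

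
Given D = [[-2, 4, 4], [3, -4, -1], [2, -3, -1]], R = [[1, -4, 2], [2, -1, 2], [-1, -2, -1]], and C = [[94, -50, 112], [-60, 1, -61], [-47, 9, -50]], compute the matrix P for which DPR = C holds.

Left-multiply by D⁻¹ and right-multiply by R⁻¹: P = D⁻¹CR⁻¹.
det D = -2; the adjugate gives D⁻¹ = [[-1/2, 4, -6], [-1/2, 3, -5], [1/2, -1, 2]].
det R = -5, so R⁻¹ = [[-1, 8/5, 6/5], [0, -1/5, -2/5], [1, -6/5, -7/5]].
D⁻¹C = [[-5, -25, 0], [8, -17, 11], [13, -8, 17]].
P = (D⁻¹C)R⁻¹ = [[5, -3, 4], [3, 3, 1], [4, 2, -5]].

P = [[5, -3, 4], [3, 3, 1], [4, 2, -5]]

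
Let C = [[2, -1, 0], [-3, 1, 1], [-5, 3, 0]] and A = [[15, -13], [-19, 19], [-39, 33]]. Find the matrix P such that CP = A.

P = [[6, -6], [-3, 1], [2, 0]]

Left-multiplying both sides by C⁻¹ gives P = C⁻¹A.
C has determinant -1; C⁻¹ = [[3, 0, 1], [5, 0, 2], [4, 1, 1]].
P = C⁻¹A = [[3, 0, 1], [5, 0, 2], [4, 1, 1]] · [[15, -13], [-19, 19], [-39, 33]] = [[6, -6], [-3, 1], [2, 0]].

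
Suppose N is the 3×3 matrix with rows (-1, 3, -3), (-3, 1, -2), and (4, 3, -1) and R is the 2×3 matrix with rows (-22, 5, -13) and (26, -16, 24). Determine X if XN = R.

N is on the right of X, so right-multiply by N⁻¹: X = RN⁻¹.
det N = 1, so N⁻¹ = [[5, -6, -3], [-11, 13, 7], [-13, 15, 8]].
X = RN⁻¹ = [[-22, 5, -13], [26, -16, 24]] · [[5, -6, -3], [-11, 13, 7], [-13, 15, 8]] = [[4, 2, -3], [-6, -4, 2]].

X = [[4, 2, -3], [-6, -4, 2]]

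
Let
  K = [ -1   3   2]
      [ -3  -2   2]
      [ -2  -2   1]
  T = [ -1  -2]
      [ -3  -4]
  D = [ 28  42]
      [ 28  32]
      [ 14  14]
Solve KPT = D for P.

P = [[0, 0], [-3, 1], [1, -5]]

P = K⁻¹DT⁻¹ (apply K⁻¹ on the left and T⁻¹ on the right).
K has determinant -1; K⁻¹ = [[-2, 7, -10], [1, -3, 4], [-2, 8, -11]].
T has determinant -2; T⁻¹ = [[2, -1], [-3/2, 1/2]].
K⁻¹D = [[0, 0], [0, 2], [14, 18]].
P = (K⁻¹D)T⁻¹ = [[0, 0], [-3, 1], [1, -5]].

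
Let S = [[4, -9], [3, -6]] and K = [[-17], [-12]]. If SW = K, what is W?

Since S multiplies W on the left, W = S⁻¹K.
det S = 3; the adjugate gives S⁻¹ = [[-2, 3], [-1, 4/3]].
W = S⁻¹K = [[-2, 3], [-1, 4/3]] · [[-17], [-12]] = [[-2], [1]].

W = [[-2], [1]]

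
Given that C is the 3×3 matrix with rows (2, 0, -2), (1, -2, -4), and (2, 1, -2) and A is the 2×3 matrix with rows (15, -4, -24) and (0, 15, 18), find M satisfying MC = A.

M = [[4, 3, 2], [0, -6, 3]]

Right-multiplying both sides by C⁻¹ gives M = AC⁻¹.
det C = 6; the adjugate gives C⁻¹ = [[4/3, -1/3, -2/3], [-1, 0, 1], [5/6, -1/3, -2/3]].
M = AC⁻¹ = [[15, -4, -24], [0, 15, 18]] · [[4/3, -1/3, -2/3], [-1, 0, 1], [5/6, -1/3, -2/3]] = [[4, 3, 2], [0, -6, 3]].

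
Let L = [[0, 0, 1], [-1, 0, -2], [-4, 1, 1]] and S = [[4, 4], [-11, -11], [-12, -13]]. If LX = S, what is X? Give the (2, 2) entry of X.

-5

Left-multiplying both sides by L⁻¹ gives X = L⁻¹S.
det L = -1, so L⁻¹ = [[-2, -1, 0], [-9, -4, 1], [1, 0, 0]].
X = L⁻¹S = [[-2, -1, 0], [-9, -4, 1], [1, 0, 0]] · [[4, 4], [-11, -11], [-12, -13]] = [[3, 3], [-4, -5], [4, 4]].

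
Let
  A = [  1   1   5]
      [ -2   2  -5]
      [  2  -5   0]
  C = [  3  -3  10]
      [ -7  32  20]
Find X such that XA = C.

Since A sits to the right of X, X = CA⁻¹.
det A = -5; the adjugate gives A⁻¹ = [[5, 5, 3], [2, 2, 1], [-6/5, -7/5, -4/5]].
X = CA⁻¹ = [[3, -3, 10], [-7, 32, 20]] · [[5, 5, 3], [2, 2, 1], [-6/5, -7/5, -4/5]] = [[-3, -5, -2], [5, 1, -5]].

X = [[-3, -5, -2], [5, 1, -5]]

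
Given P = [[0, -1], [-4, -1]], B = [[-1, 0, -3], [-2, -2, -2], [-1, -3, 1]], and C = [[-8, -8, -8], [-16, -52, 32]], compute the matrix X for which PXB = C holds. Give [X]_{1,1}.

3

X = P⁻¹CB⁻¹ (apply P⁻¹ on the left and B⁻¹ on the right).
P has determinant -4; P⁻¹ = [[1/4, -1/4], [-1, 0]].
det B = -4; the adjugate gives B⁻¹ = [[2, -9/4, 3/2], [-1, 1, -1], [-1, 3/4, -1/2]].
P⁻¹C = [[2, 11, -10], [8, 8, 8]].
X = (P⁻¹C)B⁻¹ = [[3, -1, -3], [0, -4, 0]].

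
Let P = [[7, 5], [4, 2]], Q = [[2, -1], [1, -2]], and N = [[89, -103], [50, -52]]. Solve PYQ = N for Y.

Y = [[5, 2], [-2, 5]]

Isolating Y: multiply by P⁻¹ from the left and Q⁻¹ from the right, so Y = P⁻¹NQ⁻¹.
det P = -6; the adjugate gives P⁻¹ = [[-1/3, 5/6], [2/3, -7/6]].
det Q = -3; the adjugate gives Q⁻¹ = [[2/3, -1/3], [1/3, -2/3]].
P⁻¹N = [[12, -9], [1, -8]].
Y = (P⁻¹N)Q⁻¹ = [[5, 2], [-2, 5]].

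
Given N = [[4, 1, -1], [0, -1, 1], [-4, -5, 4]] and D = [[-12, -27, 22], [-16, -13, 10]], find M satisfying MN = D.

M = [[2, 4, 5], [-1, -3, 3]]

Right-multiplying both sides by N⁻¹ gives M = DN⁻¹.
det N = 4, so N⁻¹ = [[1/4, 1/4, 0], [-1, 3, -1], [-1, 4, -1]].
M = DN⁻¹ = [[-12, -27, 22], [-16, -13, 10]] · [[1/4, 1/4, 0], [-1, 3, -1], [-1, 4, -1]] = [[2, 4, 5], [-1, -3, 3]].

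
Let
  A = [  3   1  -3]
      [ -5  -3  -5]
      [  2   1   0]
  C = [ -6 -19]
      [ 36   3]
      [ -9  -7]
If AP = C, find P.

P = [[-6, -3], [3, -1], [-3, 3]]

Left-multiplying both sides by A⁻¹ gives P = A⁻¹C.
det A = 2, so A⁻¹ = [[5/2, -3/2, -7], [-5, 3, 15], [1/2, -1/2, -2]].
P = A⁻¹C = [[5/2, -3/2, -7], [-5, 3, 15], [1/2, -1/2, -2]] · [[-6, -19], [36, 3], [-9, -7]] = [[-6, -3], [3, -1], [-3, 3]].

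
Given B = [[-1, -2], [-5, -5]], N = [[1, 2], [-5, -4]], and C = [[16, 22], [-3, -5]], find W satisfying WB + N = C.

WB = C − N = [[15, 20], [2, -1]].
B is on the right of W, so right-multiply by B⁻¹: W = (C − N)B⁻¹.
det B = -5, so B⁻¹ = [[1, -2/5], [-1, 1/5]].
W = (C − N)B⁻¹ = [[-5, -2], [3, -1]].

W = [[-5, -2], [3, -1]]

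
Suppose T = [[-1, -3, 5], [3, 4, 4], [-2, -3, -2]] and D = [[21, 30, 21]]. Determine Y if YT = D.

Y = [[-1, 6, -1]]

T is on the right of Y, so right-multiply by T⁻¹: Y = DT⁻¹.
det T = -3, so T⁻¹ = [[-4/3, 7, 32/3], [2/3, -4, -19/3], [1/3, -1, -5/3]].
Y = DT⁻¹ = [[21, 30, 21]] · [[-4/3, 7, 32/3], [2/3, -4, -19/3], [1/3, -1, -5/3]] = [[-1, 6, -1]].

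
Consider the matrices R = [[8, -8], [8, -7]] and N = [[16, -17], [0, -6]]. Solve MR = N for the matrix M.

Since R sits to the right of M, M = NR⁻¹.
det R = 8; the adjugate gives R⁻¹ = [[-7/8, 1], [-1, 1]].
M = NR⁻¹ = [[16, -17], [0, -6]] · [[-7/8, 1], [-1, 1]] = [[3, -1], [6, -6]].

M = [[3, -1], [6, -6]]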